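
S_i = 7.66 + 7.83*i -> [7.66, 15.49, 23.32, 31.15, 38.98]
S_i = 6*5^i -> [6, 30, 150, 750, 3750]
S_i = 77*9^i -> [77, 693, 6237, 56133, 505197]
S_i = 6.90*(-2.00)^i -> [6.9, -13.8, 27.6, -55.2, 110.4]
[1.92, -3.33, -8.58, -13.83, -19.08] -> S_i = 1.92 + -5.25*i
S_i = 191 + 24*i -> [191, 215, 239, 263, 287]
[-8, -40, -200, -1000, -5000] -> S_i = -8*5^i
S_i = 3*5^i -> [3, 15, 75, 375, 1875]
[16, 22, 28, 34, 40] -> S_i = 16 + 6*i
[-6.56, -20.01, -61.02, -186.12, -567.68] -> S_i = -6.56*3.05^i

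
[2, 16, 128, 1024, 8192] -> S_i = 2*8^i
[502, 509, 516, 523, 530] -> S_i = 502 + 7*i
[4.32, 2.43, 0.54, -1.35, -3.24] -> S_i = 4.32 + -1.89*i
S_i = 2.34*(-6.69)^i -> [2.34, -15.65, 104.73, -700.64, 4687.27]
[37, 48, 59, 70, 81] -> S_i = 37 + 11*i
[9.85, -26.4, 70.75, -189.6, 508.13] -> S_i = 9.85*(-2.68)^i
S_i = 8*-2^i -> [8, -16, 32, -64, 128]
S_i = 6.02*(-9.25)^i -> [6.02, -55.68, 515.09, -4764.55, 44072.07]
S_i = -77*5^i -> [-77, -385, -1925, -9625, -48125]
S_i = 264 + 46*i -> [264, 310, 356, 402, 448]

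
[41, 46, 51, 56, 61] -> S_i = 41 + 5*i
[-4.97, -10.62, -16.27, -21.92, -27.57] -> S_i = -4.97 + -5.65*i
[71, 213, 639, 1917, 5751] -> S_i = 71*3^i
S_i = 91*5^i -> [91, 455, 2275, 11375, 56875]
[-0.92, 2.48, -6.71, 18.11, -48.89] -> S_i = -0.92*(-2.70)^i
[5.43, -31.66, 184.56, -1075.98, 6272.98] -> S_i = 5.43*(-5.83)^i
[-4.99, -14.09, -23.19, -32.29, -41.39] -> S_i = -4.99 + -9.10*i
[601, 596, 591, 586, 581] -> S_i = 601 + -5*i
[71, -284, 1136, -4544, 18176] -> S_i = 71*-4^i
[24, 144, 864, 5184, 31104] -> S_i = 24*6^i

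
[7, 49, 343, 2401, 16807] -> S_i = 7*7^i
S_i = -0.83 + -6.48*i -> [-0.83, -7.31, -13.79, -20.27, -26.75]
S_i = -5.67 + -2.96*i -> [-5.67, -8.63, -11.59, -14.55, -17.51]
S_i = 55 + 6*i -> [55, 61, 67, 73, 79]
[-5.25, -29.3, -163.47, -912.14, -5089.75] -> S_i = -5.25*5.58^i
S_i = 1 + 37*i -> [1, 38, 75, 112, 149]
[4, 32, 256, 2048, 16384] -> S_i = 4*8^i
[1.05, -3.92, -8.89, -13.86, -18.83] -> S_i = 1.05 + -4.97*i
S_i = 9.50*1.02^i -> [9.5, 9.69, 9.88, 10.08, 10.28]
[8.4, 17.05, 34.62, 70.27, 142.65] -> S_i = 8.40*2.03^i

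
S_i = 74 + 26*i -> [74, 100, 126, 152, 178]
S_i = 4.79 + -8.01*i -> [4.79, -3.22, -11.23, -19.24, -27.25]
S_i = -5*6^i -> [-5, -30, -180, -1080, -6480]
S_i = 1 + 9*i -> [1, 10, 19, 28, 37]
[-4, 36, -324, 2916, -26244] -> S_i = -4*-9^i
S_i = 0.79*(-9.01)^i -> [0.79, -7.12, 64.13, -577.83, 5206.26]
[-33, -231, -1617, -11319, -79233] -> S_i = -33*7^i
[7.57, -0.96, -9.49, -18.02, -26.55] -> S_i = 7.57 + -8.53*i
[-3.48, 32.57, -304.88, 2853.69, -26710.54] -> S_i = -3.48*(-9.36)^i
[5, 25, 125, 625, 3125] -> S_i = 5*5^i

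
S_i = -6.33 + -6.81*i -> [-6.33, -13.14, -19.95, -26.76, -33.57]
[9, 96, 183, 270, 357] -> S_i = 9 + 87*i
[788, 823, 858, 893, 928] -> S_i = 788 + 35*i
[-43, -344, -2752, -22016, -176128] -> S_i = -43*8^i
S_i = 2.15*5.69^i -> [2.15, 12.23, 69.61, 396.07, 2253.66]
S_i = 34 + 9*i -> [34, 43, 52, 61, 70]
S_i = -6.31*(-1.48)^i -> [-6.31, 9.34, -13.82, 20.46, -30.27]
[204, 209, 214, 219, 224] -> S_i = 204 + 5*i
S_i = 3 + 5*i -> [3, 8, 13, 18, 23]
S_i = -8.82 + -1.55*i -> [-8.82, -10.37, -11.92, -13.47, -15.02]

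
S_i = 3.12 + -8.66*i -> [3.12, -5.54, -14.2, -22.86, -31.52]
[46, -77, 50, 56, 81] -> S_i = Random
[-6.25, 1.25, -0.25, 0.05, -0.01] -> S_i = -6.25*(-0.20)^i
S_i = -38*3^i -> [-38, -114, -342, -1026, -3078]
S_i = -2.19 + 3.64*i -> [-2.19, 1.45, 5.09, 8.73, 12.37]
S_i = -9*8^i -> [-9, -72, -576, -4608, -36864]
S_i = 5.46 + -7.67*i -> [5.46, -2.21, -9.88, -17.55, -25.22]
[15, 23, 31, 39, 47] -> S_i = 15 + 8*i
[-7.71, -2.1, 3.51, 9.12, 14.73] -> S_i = -7.71 + 5.61*i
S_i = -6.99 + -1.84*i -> [-6.99, -8.83, -10.67, -12.51, -14.35]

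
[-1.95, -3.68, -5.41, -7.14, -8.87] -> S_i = -1.95 + -1.73*i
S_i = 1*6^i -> [1, 6, 36, 216, 1296]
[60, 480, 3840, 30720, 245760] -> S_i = 60*8^i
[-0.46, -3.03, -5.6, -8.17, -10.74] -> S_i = -0.46 + -2.57*i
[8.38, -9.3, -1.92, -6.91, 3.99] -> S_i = Random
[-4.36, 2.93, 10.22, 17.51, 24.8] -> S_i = -4.36 + 7.29*i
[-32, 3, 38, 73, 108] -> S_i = -32 + 35*i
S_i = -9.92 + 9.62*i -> [-9.92, -0.3, 9.32, 18.94, 28.56]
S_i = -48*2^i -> [-48, -96, -192, -384, -768]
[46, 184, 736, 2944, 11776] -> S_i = 46*4^i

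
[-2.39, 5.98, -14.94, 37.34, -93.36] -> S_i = -2.39*(-2.50)^i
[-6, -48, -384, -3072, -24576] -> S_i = -6*8^i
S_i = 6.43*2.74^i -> [6.43, 17.62, 48.27, 132.27, 362.42]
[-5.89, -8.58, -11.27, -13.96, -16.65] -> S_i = -5.89 + -2.69*i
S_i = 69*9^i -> [69, 621, 5589, 50301, 452709]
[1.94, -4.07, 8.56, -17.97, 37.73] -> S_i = 1.94*(-2.10)^i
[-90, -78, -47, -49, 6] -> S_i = Random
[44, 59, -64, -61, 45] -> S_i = Random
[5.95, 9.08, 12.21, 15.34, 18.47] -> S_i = 5.95 + 3.13*i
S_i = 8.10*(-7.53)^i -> [8.1, -60.99, 459.28, -3458.36, 26041.44]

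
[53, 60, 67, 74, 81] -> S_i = 53 + 7*i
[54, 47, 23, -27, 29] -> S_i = Random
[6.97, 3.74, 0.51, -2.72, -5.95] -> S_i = 6.97 + -3.23*i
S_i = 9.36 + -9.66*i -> [9.36, -0.3, -9.96, -19.62, -29.28]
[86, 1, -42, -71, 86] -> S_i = Random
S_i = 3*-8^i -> [3, -24, 192, -1536, 12288]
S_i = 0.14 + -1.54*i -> [0.14, -1.4, -2.94, -4.48, -6.02]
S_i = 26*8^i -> [26, 208, 1664, 13312, 106496]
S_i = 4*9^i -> [4, 36, 324, 2916, 26244]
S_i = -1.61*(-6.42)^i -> [-1.61, 10.34, -66.36, 426.02, -2735.05]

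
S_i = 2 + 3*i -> [2, 5, 8, 11, 14]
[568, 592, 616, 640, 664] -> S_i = 568 + 24*i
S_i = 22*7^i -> [22, 154, 1078, 7546, 52822]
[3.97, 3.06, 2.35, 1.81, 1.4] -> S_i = 3.97*0.77^i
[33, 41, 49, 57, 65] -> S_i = 33 + 8*i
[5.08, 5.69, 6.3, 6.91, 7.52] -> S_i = 5.08 + 0.61*i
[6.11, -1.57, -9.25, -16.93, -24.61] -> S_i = 6.11 + -7.68*i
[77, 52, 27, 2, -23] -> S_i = 77 + -25*i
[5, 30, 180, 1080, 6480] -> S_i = 5*6^i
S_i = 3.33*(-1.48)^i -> [3.33, -4.93, 7.29, -10.8, 15.98]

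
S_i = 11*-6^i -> [11, -66, 396, -2376, 14256]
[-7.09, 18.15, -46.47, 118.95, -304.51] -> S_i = -7.09*(-2.56)^i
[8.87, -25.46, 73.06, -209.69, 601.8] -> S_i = 8.87*(-2.87)^i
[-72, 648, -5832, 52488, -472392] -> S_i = -72*-9^i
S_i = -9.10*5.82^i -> [-9.1, -52.96, -308.24, -1793.95, -10440.79]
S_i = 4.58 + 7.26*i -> [4.58, 11.84, 19.1, 26.36, 33.62]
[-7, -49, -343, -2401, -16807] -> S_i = -7*7^i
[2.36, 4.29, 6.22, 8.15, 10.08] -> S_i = 2.36 + 1.93*i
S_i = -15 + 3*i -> [-15, -12, -9, -6, -3]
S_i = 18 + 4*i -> [18, 22, 26, 30, 34]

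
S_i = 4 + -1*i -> [4, 3, 2, 1, 0]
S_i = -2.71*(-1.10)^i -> [-2.71, 2.98, -3.28, 3.61, -3.97]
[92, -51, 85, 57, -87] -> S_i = Random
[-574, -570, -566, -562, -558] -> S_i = -574 + 4*i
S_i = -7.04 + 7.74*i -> [-7.04, 0.7, 8.44, 16.18, 23.92]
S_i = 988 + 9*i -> [988, 997, 1006, 1015, 1024]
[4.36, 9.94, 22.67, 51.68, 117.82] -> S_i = 4.36*2.28^i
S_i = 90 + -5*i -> [90, 85, 80, 75, 70]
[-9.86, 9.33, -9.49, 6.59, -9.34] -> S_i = Random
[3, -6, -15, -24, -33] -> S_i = 3 + -9*i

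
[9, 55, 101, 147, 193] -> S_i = 9 + 46*i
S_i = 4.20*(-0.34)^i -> [4.2, -1.43, 0.49, -0.17, 0.06]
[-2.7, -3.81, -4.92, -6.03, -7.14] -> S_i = -2.70 + -1.11*i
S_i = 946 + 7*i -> [946, 953, 960, 967, 974]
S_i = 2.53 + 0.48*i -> [2.53, 3.01, 3.49, 3.97, 4.45]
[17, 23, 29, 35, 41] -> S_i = 17 + 6*i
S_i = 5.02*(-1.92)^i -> [5.02, -9.64, 18.51, -35.53, 68.22]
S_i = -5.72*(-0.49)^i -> [-5.72, 2.8, -1.37, 0.67, -0.33]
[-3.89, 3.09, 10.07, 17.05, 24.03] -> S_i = -3.89 + 6.98*i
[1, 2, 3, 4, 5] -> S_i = 1 + 1*i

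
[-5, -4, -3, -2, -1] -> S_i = -5 + 1*i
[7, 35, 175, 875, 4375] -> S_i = 7*5^i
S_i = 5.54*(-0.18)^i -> [5.54, -1.0, 0.18, -0.03, 0.01]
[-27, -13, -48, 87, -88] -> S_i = Random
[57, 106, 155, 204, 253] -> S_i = 57 + 49*i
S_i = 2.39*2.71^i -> [2.39, 6.48, 17.55, 47.57, 128.91]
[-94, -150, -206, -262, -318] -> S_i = -94 + -56*i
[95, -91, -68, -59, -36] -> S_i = Random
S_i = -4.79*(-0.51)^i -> [-4.79, 2.44, -1.25, 0.64, -0.32]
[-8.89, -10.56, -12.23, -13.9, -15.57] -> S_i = -8.89 + -1.67*i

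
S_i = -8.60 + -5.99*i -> [-8.6, -14.59, -20.58, -26.57, -32.56]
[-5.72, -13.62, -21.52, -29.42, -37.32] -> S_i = -5.72 + -7.90*i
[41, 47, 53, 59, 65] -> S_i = 41 + 6*i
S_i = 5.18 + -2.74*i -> [5.18, 2.44, -0.3, -3.04, -5.78]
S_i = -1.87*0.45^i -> [-1.87, -0.84, -0.38, -0.17, -0.08]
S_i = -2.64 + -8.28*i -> [-2.64, -10.92, -19.2, -27.48, -35.76]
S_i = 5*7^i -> [5, 35, 245, 1715, 12005]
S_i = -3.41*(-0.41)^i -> [-3.41, 1.4, -0.57, 0.24, -0.1]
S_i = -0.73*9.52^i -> [-0.73, -6.95, -66.16, -629.85, -5996.12]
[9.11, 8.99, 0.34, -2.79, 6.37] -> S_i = Random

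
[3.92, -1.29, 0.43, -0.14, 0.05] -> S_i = 3.92*(-0.33)^i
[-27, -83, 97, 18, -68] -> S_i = Random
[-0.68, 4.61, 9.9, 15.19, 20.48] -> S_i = -0.68 + 5.29*i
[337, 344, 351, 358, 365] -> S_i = 337 + 7*i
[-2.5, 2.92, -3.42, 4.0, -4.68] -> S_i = -2.50*(-1.17)^i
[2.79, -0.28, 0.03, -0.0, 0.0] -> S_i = 2.79*(-0.10)^i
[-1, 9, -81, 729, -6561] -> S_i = -1*-9^i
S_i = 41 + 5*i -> [41, 46, 51, 56, 61]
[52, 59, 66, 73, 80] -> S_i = 52 + 7*i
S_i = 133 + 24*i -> [133, 157, 181, 205, 229]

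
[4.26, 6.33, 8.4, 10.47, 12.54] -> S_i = 4.26 + 2.07*i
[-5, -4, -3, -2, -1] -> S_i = -5 + 1*i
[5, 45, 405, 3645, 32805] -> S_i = 5*9^i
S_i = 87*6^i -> [87, 522, 3132, 18792, 112752]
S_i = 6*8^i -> [6, 48, 384, 3072, 24576]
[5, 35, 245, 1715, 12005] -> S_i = 5*7^i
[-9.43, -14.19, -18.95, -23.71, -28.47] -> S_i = -9.43 + -4.76*i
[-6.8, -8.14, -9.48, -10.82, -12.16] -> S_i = -6.80 + -1.34*i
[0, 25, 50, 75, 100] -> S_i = 0 + 25*i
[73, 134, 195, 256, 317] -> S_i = 73 + 61*i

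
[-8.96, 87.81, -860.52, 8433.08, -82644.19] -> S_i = -8.96*(-9.80)^i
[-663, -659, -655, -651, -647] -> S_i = -663 + 4*i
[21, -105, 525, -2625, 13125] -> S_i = 21*-5^i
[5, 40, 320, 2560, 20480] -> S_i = 5*8^i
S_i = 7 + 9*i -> [7, 16, 25, 34, 43]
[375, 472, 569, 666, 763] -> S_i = 375 + 97*i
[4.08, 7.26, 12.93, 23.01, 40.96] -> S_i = 4.08*1.78^i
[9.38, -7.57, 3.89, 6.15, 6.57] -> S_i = Random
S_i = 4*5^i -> [4, 20, 100, 500, 2500]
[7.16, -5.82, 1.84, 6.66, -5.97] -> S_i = Random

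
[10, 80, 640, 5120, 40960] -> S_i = 10*8^i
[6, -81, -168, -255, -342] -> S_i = 6 + -87*i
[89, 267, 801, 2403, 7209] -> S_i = 89*3^i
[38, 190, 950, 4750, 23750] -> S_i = 38*5^i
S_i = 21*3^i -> [21, 63, 189, 567, 1701]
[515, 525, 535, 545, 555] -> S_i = 515 + 10*i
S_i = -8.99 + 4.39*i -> [-8.99, -4.6, -0.21, 4.18, 8.57]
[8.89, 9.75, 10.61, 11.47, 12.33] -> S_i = 8.89 + 0.86*i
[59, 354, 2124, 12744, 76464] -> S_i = 59*6^i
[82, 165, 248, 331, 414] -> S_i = 82 + 83*i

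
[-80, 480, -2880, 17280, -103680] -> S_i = -80*-6^i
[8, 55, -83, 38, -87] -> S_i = Random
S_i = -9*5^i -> [-9, -45, -225, -1125, -5625]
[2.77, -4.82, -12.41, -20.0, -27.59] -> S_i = 2.77 + -7.59*i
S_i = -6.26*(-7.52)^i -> [-6.26, 47.08, -354.01, 2662.12, -20019.15]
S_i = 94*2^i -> [94, 188, 376, 752, 1504]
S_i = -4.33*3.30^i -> [-4.33, -14.29, -47.15, -155.61, -513.5]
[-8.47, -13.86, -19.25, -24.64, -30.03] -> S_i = -8.47 + -5.39*i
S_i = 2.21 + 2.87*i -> [2.21, 5.08, 7.95, 10.82, 13.69]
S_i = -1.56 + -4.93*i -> [-1.56, -6.49, -11.42, -16.35, -21.28]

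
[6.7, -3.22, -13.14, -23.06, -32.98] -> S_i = 6.70 + -9.92*i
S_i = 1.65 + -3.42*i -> [1.65, -1.77, -5.19, -8.61, -12.03]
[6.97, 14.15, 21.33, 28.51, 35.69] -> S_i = 6.97 + 7.18*i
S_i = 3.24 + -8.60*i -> [3.24, -5.36, -13.96, -22.56, -31.16]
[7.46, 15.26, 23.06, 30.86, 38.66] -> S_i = 7.46 + 7.80*i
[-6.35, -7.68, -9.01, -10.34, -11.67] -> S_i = -6.35 + -1.33*i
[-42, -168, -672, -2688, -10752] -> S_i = -42*4^i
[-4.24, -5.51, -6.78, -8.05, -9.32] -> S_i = -4.24 + -1.27*i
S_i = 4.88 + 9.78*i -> [4.88, 14.66, 24.44, 34.22, 44.0]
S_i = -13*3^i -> [-13, -39, -117, -351, -1053]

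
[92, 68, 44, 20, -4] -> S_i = 92 + -24*i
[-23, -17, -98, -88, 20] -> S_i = Random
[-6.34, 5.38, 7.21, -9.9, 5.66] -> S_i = Random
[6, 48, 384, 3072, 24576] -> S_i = 6*8^i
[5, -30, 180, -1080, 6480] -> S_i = 5*-6^i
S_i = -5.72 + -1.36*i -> [-5.72, -7.08, -8.44, -9.8, -11.16]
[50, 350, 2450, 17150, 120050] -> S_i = 50*7^i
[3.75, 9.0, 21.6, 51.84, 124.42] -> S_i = 3.75*2.40^i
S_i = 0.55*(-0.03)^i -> [0.55, -0.02, 0.0, -0.0, 0.0]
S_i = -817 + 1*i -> [-817, -816, -815, -814, -813]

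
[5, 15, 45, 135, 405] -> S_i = 5*3^i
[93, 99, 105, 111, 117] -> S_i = 93 + 6*i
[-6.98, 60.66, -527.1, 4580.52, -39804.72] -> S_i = -6.98*(-8.69)^i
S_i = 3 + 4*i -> [3, 7, 11, 15, 19]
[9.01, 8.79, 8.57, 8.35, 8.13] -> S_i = 9.01 + -0.22*i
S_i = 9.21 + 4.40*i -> [9.21, 13.61, 18.01, 22.41, 26.81]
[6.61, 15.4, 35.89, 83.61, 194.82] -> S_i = 6.61*2.33^i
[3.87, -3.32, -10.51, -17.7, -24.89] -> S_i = 3.87 + -7.19*i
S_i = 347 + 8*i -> [347, 355, 363, 371, 379]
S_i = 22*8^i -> [22, 176, 1408, 11264, 90112]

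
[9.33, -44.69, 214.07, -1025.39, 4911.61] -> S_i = 9.33*(-4.79)^i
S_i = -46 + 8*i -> [-46, -38, -30, -22, -14]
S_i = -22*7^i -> [-22, -154, -1078, -7546, -52822]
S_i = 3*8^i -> [3, 24, 192, 1536, 12288]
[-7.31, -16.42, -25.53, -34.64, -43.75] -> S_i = -7.31 + -9.11*i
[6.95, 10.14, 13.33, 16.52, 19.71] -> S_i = 6.95 + 3.19*i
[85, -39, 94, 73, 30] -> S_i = Random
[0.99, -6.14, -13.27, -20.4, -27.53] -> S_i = 0.99 + -7.13*i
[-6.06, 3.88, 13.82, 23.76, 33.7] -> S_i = -6.06 + 9.94*i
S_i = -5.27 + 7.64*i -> [-5.27, 2.37, 10.01, 17.65, 25.29]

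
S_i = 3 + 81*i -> [3, 84, 165, 246, 327]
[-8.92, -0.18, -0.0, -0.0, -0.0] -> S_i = -8.92*0.02^i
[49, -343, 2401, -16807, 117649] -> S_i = 49*-7^i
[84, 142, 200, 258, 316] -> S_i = 84 + 58*i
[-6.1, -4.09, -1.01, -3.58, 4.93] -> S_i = Random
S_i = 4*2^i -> [4, 8, 16, 32, 64]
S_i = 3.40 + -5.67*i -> [3.4, -2.27, -7.94, -13.61, -19.28]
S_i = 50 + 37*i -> [50, 87, 124, 161, 198]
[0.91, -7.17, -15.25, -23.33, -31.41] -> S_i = 0.91 + -8.08*i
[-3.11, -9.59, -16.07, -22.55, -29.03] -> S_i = -3.11 + -6.48*i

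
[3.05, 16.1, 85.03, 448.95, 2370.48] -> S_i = 3.05*5.28^i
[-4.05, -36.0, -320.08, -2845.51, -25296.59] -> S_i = -4.05*8.89^i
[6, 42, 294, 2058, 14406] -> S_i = 6*7^i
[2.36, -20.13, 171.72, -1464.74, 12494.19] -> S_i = 2.36*(-8.53)^i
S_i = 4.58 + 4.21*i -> [4.58, 8.79, 13.0, 17.21, 21.42]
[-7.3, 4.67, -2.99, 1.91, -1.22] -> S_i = -7.30*(-0.64)^i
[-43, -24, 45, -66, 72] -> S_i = Random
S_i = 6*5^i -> [6, 30, 150, 750, 3750]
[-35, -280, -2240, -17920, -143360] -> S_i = -35*8^i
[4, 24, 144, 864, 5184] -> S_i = 4*6^i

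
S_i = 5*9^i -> [5, 45, 405, 3645, 32805]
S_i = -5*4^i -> [-5, -20, -80, -320, -1280]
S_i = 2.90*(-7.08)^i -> [2.9, -20.53, 145.37, -1029.2, 7286.7]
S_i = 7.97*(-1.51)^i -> [7.97, -12.03, 18.17, -27.44, 41.43]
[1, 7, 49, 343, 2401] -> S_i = 1*7^i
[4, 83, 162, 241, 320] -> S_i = 4 + 79*i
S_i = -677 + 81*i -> [-677, -596, -515, -434, -353]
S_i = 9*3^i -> [9, 27, 81, 243, 729]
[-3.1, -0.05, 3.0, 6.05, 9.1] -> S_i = -3.10 + 3.05*i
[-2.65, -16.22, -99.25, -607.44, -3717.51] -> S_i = -2.65*6.12^i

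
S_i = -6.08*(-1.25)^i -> [-6.08, 7.6, -9.5, 11.88, -14.84]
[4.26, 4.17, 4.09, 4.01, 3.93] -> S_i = 4.26*0.98^i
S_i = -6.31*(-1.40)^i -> [-6.31, 8.83, -12.37, 17.31, -24.24]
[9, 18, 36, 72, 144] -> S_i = 9*2^i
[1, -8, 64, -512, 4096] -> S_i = 1*-8^i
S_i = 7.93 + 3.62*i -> [7.93, 11.55, 15.17, 18.79, 22.41]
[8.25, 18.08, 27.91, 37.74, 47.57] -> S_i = 8.25 + 9.83*i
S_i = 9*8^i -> [9, 72, 576, 4608, 36864]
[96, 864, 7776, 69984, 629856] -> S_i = 96*9^i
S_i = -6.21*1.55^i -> [-6.21, -9.63, -14.92, -23.13, -35.84]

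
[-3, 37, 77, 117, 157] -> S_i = -3 + 40*i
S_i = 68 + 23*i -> [68, 91, 114, 137, 160]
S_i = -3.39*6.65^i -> [-3.39, -22.54, -149.91, -996.93, -6629.58]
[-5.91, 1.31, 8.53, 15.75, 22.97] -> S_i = -5.91 + 7.22*i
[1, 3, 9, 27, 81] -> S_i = 1*3^i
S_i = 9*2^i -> [9, 18, 36, 72, 144]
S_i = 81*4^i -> [81, 324, 1296, 5184, 20736]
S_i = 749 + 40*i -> [749, 789, 829, 869, 909]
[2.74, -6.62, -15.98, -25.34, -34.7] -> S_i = 2.74 + -9.36*i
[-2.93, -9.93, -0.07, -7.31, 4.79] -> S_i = Random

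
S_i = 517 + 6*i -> [517, 523, 529, 535, 541]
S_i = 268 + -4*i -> [268, 264, 260, 256, 252]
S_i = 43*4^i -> [43, 172, 688, 2752, 11008]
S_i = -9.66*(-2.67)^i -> [-9.66, 25.79, -68.87, 183.87, -490.93]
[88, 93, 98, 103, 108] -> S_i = 88 + 5*i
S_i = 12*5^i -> [12, 60, 300, 1500, 7500]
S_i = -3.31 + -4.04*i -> [-3.31, -7.35, -11.39, -15.43, -19.47]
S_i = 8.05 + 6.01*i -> [8.05, 14.06, 20.07, 26.08, 32.09]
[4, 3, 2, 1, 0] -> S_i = 4 + -1*i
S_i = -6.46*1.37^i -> [-6.46, -8.85, -12.12, -16.61, -22.76]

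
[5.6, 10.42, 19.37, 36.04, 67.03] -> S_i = 5.60*1.86^i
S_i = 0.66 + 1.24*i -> [0.66, 1.9, 3.14, 4.38, 5.62]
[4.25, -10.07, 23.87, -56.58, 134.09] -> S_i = 4.25*(-2.37)^i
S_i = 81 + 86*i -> [81, 167, 253, 339, 425]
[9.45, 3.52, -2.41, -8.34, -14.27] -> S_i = 9.45 + -5.93*i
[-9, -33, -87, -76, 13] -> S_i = Random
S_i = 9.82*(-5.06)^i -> [9.82, -49.69, 251.43, -1272.22, 6437.45]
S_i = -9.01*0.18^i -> [-9.01, -1.62, -0.29, -0.05, -0.01]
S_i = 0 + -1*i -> [0, -1, -2, -3, -4]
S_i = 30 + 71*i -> [30, 101, 172, 243, 314]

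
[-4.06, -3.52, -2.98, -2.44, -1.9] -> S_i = -4.06 + 0.54*i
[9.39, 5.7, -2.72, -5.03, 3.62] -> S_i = Random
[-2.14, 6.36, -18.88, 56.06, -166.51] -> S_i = -2.14*(-2.97)^i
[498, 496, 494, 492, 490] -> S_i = 498 + -2*i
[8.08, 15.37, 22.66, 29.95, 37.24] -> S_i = 8.08 + 7.29*i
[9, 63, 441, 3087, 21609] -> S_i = 9*7^i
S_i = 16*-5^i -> [16, -80, 400, -2000, 10000]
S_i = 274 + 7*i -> [274, 281, 288, 295, 302]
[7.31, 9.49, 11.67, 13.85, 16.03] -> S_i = 7.31 + 2.18*i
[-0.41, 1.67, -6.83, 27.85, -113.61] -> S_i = -0.41*(-4.08)^i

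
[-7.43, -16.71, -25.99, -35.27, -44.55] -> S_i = -7.43 + -9.28*i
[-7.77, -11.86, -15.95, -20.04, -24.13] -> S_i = -7.77 + -4.09*i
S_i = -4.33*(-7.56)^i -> [-4.33, 32.73, -247.48, 1870.91, -14144.09]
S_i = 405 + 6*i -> [405, 411, 417, 423, 429]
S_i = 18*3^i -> [18, 54, 162, 486, 1458]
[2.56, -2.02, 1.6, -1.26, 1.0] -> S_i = 2.56*(-0.79)^i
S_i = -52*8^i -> [-52, -416, -3328, -26624, -212992]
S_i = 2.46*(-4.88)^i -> [2.46, -12.0, 58.58, -285.89, 1395.13]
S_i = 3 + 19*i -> [3, 22, 41, 60, 79]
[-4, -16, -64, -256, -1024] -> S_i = -4*4^i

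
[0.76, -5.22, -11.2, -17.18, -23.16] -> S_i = 0.76 + -5.98*i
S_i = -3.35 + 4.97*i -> [-3.35, 1.62, 6.59, 11.56, 16.53]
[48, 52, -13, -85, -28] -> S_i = Random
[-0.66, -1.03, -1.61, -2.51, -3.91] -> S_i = -0.66*1.56^i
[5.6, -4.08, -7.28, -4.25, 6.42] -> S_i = Random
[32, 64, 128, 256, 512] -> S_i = 32*2^i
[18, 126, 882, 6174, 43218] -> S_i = 18*7^i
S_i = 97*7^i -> [97, 679, 4753, 33271, 232897]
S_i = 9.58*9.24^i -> [9.58, 88.52, 817.92, 7557.56, 69831.83]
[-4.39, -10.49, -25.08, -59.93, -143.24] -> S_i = -4.39*2.39^i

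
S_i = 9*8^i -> [9, 72, 576, 4608, 36864]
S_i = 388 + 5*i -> [388, 393, 398, 403, 408]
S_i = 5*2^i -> [5, 10, 20, 40, 80]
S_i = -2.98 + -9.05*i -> [-2.98, -12.03, -21.08, -30.13, -39.18]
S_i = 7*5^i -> [7, 35, 175, 875, 4375]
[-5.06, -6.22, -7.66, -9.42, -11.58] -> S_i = -5.06*1.23^i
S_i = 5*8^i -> [5, 40, 320, 2560, 20480]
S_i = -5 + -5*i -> [-5, -10, -15, -20, -25]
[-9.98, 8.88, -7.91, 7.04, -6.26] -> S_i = -9.98*(-0.89)^i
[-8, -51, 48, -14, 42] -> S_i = Random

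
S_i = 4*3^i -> [4, 12, 36, 108, 324]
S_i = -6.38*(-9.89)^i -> [-6.38, 63.1, -624.04, 6171.77, -61038.78]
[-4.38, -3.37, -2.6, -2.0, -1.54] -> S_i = -4.38*0.77^i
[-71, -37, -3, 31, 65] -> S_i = -71 + 34*i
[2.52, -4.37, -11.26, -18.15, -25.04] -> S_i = 2.52 + -6.89*i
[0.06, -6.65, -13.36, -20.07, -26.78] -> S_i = 0.06 + -6.71*i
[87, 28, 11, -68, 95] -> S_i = Random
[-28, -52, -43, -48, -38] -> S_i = Random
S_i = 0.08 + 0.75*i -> [0.08, 0.83, 1.58, 2.33, 3.08]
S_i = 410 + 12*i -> [410, 422, 434, 446, 458]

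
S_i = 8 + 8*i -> [8, 16, 24, 32, 40]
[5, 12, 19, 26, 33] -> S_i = 5 + 7*i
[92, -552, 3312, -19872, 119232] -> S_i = 92*-6^i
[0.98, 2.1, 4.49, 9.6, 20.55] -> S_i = 0.98*2.14^i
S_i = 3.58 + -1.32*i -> [3.58, 2.26, 0.94, -0.38, -1.7]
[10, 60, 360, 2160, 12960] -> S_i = 10*6^i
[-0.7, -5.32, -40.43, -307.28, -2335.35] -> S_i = -0.70*7.60^i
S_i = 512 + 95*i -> [512, 607, 702, 797, 892]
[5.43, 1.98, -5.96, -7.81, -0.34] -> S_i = Random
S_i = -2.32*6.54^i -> [-2.32, -15.17, -99.23, -648.96, -4244.23]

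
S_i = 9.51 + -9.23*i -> [9.51, 0.28, -8.95, -18.18, -27.41]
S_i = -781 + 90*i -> [-781, -691, -601, -511, -421]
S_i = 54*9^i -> [54, 486, 4374, 39366, 354294]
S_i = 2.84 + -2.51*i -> [2.84, 0.33, -2.18, -4.69, -7.2]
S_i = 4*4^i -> [4, 16, 64, 256, 1024]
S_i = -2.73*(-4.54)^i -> [-2.73, 12.39, -56.27, 255.46, -1159.81]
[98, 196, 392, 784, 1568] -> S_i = 98*2^i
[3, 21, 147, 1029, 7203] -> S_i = 3*7^i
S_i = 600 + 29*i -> [600, 629, 658, 687, 716]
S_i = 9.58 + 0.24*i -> [9.58, 9.82, 10.06, 10.3, 10.54]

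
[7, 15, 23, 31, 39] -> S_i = 7 + 8*i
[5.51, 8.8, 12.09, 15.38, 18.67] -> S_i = 5.51 + 3.29*i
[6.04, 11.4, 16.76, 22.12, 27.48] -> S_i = 6.04 + 5.36*i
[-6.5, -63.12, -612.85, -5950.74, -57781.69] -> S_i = -6.50*9.71^i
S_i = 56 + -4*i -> [56, 52, 48, 44, 40]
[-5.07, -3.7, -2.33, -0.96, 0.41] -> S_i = -5.07 + 1.37*i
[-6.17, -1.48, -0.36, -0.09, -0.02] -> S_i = -6.17*0.24^i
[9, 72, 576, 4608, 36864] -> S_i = 9*8^i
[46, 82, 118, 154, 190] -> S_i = 46 + 36*i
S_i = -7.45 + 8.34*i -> [-7.45, 0.89, 9.23, 17.57, 25.91]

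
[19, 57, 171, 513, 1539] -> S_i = 19*3^i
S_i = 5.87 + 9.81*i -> [5.87, 15.68, 25.49, 35.3, 45.11]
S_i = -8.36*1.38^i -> [-8.36, -11.54, -15.92, -21.97, -30.32]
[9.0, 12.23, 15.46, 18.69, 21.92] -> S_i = 9.00 + 3.23*i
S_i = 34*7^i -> [34, 238, 1666, 11662, 81634]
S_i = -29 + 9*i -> [-29, -20, -11, -2, 7]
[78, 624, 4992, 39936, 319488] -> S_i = 78*8^i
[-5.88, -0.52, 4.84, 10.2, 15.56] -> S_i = -5.88 + 5.36*i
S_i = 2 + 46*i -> [2, 48, 94, 140, 186]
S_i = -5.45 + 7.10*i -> [-5.45, 1.65, 8.75, 15.85, 22.95]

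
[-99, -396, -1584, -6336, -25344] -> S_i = -99*4^i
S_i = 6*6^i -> [6, 36, 216, 1296, 7776]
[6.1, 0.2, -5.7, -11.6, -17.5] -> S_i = 6.10 + -5.90*i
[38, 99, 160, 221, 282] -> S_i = 38 + 61*i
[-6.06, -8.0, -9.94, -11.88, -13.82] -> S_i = -6.06 + -1.94*i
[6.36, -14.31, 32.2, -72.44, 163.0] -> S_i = 6.36*(-2.25)^i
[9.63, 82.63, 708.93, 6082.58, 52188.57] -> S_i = 9.63*8.58^i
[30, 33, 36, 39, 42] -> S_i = 30 + 3*i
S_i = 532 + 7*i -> [532, 539, 546, 553, 560]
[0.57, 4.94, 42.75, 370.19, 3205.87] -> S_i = 0.57*8.66^i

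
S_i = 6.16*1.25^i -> [6.16, 7.7, 9.62, 12.03, 15.04]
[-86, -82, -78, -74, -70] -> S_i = -86 + 4*i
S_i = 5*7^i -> [5, 35, 245, 1715, 12005]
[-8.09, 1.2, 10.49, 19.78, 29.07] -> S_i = -8.09 + 9.29*i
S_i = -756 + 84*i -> [-756, -672, -588, -504, -420]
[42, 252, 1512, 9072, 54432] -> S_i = 42*6^i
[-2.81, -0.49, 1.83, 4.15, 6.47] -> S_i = -2.81 + 2.32*i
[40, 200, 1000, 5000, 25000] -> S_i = 40*5^i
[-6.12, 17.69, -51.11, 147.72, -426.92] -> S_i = -6.12*(-2.89)^i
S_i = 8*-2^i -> [8, -16, 32, -64, 128]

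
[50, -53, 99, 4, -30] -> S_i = Random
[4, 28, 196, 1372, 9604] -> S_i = 4*7^i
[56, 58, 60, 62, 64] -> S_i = 56 + 2*i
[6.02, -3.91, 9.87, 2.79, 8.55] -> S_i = Random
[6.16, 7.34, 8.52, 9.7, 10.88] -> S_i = 6.16 + 1.18*i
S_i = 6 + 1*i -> [6, 7, 8, 9, 10]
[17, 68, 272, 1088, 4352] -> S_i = 17*4^i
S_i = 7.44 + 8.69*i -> [7.44, 16.13, 24.82, 33.51, 42.2]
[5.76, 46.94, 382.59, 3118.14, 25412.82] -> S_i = 5.76*8.15^i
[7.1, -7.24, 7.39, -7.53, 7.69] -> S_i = 7.10*(-1.02)^i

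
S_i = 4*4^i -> [4, 16, 64, 256, 1024]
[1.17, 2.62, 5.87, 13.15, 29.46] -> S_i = 1.17*2.24^i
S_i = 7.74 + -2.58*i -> [7.74, 5.16, 2.58, 0.0, -2.58]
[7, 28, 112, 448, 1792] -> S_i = 7*4^i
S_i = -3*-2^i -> [-3, 6, -12, 24, -48]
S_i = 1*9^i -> [1, 9, 81, 729, 6561]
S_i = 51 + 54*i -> [51, 105, 159, 213, 267]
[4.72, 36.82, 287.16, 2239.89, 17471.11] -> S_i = 4.72*7.80^i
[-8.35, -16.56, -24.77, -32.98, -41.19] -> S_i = -8.35 + -8.21*i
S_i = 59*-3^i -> [59, -177, 531, -1593, 4779]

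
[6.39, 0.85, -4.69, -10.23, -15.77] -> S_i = 6.39 + -5.54*i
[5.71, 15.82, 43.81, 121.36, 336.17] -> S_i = 5.71*2.77^i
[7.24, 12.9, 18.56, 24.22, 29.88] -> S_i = 7.24 + 5.66*i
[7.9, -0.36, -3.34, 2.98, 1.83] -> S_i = Random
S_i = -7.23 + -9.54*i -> [-7.23, -16.77, -26.31, -35.85, -45.39]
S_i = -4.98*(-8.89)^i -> [-4.98, 44.27, -393.58, 3498.92, -31105.44]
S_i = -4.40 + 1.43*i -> [-4.4, -2.97, -1.54, -0.11, 1.32]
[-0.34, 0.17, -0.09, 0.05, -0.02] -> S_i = -0.34*(-0.51)^i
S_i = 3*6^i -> [3, 18, 108, 648, 3888]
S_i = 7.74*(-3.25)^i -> [7.74, -25.16, 81.75, -265.7, 863.52]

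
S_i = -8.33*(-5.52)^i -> [-8.33, 45.98, -253.82, 1401.08, -7733.95]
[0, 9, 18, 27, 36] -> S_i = 0 + 9*i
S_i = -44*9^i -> [-44, -396, -3564, -32076, -288684]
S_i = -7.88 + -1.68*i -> [-7.88, -9.56, -11.24, -12.92, -14.6]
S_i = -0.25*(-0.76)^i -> [-0.25, 0.19, -0.14, 0.11, -0.08]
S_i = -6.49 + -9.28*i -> [-6.49, -15.77, -25.05, -34.33, -43.61]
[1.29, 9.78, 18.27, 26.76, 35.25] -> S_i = 1.29 + 8.49*i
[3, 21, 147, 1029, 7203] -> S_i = 3*7^i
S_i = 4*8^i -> [4, 32, 256, 2048, 16384]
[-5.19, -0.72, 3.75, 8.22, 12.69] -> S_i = -5.19 + 4.47*i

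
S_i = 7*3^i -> [7, 21, 63, 189, 567]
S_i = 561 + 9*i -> [561, 570, 579, 588, 597]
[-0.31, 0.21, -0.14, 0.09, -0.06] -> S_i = -0.31*(-0.67)^i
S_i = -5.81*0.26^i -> [-5.81, -1.51, -0.39, -0.1, -0.03]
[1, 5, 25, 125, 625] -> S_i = 1*5^i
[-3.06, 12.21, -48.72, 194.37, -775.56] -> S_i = -3.06*(-3.99)^i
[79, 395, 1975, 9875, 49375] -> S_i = 79*5^i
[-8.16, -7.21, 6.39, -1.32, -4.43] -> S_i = Random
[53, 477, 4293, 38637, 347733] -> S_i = 53*9^i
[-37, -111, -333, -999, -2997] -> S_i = -37*3^i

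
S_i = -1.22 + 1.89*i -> [-1.22, 0.67, 2.56, 4.45, 6.34]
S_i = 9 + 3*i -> [9, 12, 15, 18, 21]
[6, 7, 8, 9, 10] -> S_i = 6 + 1*i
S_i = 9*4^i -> [9, 36, 144, 576, 2304]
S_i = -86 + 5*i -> [-86, -81, -76, -71, -66]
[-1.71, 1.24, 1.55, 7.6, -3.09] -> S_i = Random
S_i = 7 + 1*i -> [7, 8, 9, 10, 11]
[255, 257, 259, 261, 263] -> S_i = 255 + 2*i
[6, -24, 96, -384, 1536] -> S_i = 6*-4^i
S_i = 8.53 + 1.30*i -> [8.53, 9.83, 11.13, 12.43, 13.73]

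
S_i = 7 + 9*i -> [7, 16, 25, 34, 43]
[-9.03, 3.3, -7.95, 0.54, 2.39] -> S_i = Random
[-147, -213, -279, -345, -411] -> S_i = -147 + -66*i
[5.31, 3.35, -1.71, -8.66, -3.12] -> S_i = Random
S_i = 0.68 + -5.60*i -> [0.68, -4.92, -10.52, -16.12, -21.72]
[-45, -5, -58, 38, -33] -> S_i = Random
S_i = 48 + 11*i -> [48, 59, 70, 81, 92]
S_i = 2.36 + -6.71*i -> [2.36, -4.35, -11.06, -17.77, -24.48]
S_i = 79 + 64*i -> [79, 143, 207, 271, 335]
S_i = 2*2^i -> [2, 4, 8, 16, 32]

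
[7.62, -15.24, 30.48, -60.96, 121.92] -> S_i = 7.62*(-2.00)^i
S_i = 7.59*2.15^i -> [7.59, 16.32, 35.08, 75.43, 162.18]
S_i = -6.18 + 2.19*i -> [-6.18, -3.99, -1.8, 0.39, 2.58]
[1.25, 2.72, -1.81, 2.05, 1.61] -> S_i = Random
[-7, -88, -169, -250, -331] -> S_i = -7 + -81*i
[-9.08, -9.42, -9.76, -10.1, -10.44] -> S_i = -9.08 + -0.34*i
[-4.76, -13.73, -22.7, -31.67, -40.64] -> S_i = -4.76 + -8.97*i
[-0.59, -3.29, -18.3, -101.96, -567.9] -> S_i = -0.59*5.57^i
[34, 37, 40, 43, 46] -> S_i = 34 + 3*i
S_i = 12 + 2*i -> [12, 14, 16, 18, 20]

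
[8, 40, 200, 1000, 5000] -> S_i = 8*5^i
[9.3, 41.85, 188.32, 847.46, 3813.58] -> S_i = 9.30*4.50^i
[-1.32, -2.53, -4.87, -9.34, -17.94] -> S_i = -1.32*1.92^i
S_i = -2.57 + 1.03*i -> [-2.57, -1.54, -0.51, 0.52, 1.55]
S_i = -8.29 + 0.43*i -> [-8.29, -7.86, -7.43, -7.0, -6.57]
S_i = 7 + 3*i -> [7, 10, 13, 16, 19]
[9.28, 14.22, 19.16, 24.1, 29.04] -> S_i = 9.28 + 4.94*i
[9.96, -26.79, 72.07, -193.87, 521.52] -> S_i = 9.96*(-2.69)^i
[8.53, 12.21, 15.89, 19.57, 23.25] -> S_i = 8.53 + 3.68*i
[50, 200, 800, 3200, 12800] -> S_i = 50*4^i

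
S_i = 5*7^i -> [5, 35, 245, 1715, 12005]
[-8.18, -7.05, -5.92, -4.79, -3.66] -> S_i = -8.18 + 1.13*i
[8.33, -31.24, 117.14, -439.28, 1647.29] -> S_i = 8.33*(-3.75)^i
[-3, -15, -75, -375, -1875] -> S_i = -3*5^i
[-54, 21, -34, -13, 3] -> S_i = Random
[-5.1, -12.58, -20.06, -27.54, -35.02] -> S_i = -5.10 + -7.48*i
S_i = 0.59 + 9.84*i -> [0.59, 10.43, 20.27, 30.11, 39.95]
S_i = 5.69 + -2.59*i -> [5.69, 3.1, 0.51, -2.08, -4.67]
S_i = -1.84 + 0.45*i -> [-1.84, -1.39, -0.94, -0.49, -0.04]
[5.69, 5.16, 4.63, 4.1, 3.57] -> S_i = 5.69 + -0.53*i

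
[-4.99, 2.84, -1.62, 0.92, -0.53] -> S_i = -4.99*(-0.57)^i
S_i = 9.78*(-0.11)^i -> [9.78, -1.08, 0.12, -0.01, 0.0]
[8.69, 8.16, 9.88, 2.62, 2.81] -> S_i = Random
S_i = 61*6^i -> [61, 366, 2196, 13176, 79056]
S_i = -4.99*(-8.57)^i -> [-4.99, 42.76, -366.49, 3140.82, -26916.83]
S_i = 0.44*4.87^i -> [0.44, 2.14, 10.44, 50.82, 247.5]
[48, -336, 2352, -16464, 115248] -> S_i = 48*-7^i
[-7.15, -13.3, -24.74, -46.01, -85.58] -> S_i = -7.15*1.86^i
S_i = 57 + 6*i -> [57, 63, 69, 75, 81]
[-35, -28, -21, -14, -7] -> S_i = -35 + 7*i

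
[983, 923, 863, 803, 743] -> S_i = 983 + -60*i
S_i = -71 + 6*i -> [-71, -65, -59, -53, -47]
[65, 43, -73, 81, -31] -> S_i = Random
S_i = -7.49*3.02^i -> [-7.49, -22.62, -68.31, -206.3, -623.03]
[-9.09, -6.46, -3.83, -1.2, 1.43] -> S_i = -9.09 + 2.63*i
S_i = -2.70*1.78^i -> [-2.7, -4.81, -8.55, -15.23, -27.1]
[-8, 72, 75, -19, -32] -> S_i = Random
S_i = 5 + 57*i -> [5, 62, 119, 176, 233]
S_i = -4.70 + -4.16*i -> [-4.7, -8.86, -13.02, -17.18, -21.34]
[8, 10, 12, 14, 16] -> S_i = 8 + 2*i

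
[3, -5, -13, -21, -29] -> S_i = 3 + -8*i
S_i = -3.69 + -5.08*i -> [-3.69, -8.77, -13.85, -18.93, -24.01]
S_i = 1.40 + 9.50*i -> [1.4, 10.9, 20.4, 29.9, 39.4]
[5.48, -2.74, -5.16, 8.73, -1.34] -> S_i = Random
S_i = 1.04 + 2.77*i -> [1.04, 3.81, 6.58, 9.35, 12.12]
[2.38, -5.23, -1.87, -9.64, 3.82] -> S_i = Random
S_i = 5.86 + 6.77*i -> [5.86, 12.63, 19.4, 26.17, 32.94]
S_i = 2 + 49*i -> [2, 51, 100, 149, 198]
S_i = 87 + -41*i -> [87, 46, 5, -36, -77]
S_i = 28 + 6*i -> [28, 34, 40, 46, 52]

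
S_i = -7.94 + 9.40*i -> [-7.94, 1.46, 10.86, 20.26, 29.66]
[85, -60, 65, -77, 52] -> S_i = Random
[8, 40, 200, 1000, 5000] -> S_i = 8*5^i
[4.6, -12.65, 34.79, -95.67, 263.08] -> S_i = 4.60*(-2.75)^i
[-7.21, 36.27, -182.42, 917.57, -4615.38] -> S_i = -7.21*(-5.03)^i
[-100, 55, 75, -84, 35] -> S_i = Random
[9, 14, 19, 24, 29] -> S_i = 9 + 5*i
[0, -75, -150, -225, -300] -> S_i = 0 + -75*i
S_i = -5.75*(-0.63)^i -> [-5.75, 3.62, -2.28, 1.44, -0.91]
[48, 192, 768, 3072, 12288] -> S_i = 48*4^i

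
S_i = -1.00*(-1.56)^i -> [-1.0, 1.56, -2.43, 3.8, -5.92]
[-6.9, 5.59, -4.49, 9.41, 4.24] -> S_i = Random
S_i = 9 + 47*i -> [9, 56, 103, 150, 197]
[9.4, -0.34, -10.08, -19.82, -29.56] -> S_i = 9.40 + -9.74*i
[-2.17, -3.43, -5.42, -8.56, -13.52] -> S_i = -2.17*1.58^i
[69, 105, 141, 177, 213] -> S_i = 69 + 36*i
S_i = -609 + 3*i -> [-609, -606, -603, -600, -597]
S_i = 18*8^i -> [18, 144, 1152, 9216, 73728]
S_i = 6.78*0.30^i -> [6.78, 2.03, 0.61, 0.18, 0.05]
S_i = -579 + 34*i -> [-579, -545, -511, -477, -443]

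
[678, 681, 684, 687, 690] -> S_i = 678 + 3*i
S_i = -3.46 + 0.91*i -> [-3.46, -2.55, -1.64, -0.73, 0.18]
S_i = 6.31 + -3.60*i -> [6.31, 2.71, -0.89, -4.49, -8.09]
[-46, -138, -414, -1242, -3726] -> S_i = -46*3^i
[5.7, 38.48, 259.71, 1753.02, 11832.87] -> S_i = 5.70*6.75^i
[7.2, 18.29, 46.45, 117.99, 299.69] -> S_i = 7.20*2.54^i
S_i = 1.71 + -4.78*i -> [1.71, -3.07, -7.85, -12.63, -17.41]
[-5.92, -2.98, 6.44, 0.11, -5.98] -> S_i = Random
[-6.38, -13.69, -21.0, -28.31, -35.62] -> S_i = -6.38 + -7.31*i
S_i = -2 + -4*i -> [-2, -6, -10, -14, -18]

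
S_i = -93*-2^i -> [-93, 186, -372, 744, -1488]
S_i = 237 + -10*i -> [237, 227, 217, 207, 197]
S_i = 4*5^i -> [4, 20, 100, 500, 2500]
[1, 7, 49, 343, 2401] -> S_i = 1*7^i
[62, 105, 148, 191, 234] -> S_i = 62 + 43*i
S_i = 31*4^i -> [31, 124, 496, 1984, 7936]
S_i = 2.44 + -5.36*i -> [2.44, -2.92, -8.28, -13.64, -19.0]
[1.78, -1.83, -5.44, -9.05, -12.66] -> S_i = 1.78 + -3.61*i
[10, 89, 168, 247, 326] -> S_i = 10 + 79*i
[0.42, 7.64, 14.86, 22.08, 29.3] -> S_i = 0.42 + 7.22*i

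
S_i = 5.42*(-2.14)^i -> [5.42, -11.6, 24.82, -53.12, 113.67]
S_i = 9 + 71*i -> [9, 80, 151, 222, 293]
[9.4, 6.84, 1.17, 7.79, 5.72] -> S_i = Random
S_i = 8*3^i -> [8, 24, 72, 216, 648]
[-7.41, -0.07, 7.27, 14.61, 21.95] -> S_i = -7.41 + 7.34*i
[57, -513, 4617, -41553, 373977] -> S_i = 57*-9^i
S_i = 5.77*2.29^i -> [5.77, 13.21, 30.26, 69.29, 158.68]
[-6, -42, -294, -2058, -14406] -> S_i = -6*7^i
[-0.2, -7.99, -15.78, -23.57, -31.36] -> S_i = -0.20 + -7.79*i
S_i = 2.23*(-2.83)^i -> [2.23, -6.31, 17.86, -50.54, 143.04]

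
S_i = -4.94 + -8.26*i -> [-4.94, -13.2, -21.46, -29.72, -37.98]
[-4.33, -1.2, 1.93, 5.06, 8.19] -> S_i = -4.33 + 3.13*i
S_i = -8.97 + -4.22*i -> [-8.97, -13.19, -17.41, -21.63, -25.85]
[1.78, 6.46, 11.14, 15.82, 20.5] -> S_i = 1.78 + 4.68*i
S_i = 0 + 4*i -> [0, 4, 8, 12, 16]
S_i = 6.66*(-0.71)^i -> [6.66, -4.73, 3.36, -2.38, 1.69]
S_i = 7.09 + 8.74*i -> [7.09, 15.83, 24.57, 33.31, 42.05]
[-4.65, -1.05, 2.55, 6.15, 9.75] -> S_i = -4.65 + 3.60*i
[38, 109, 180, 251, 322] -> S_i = 38 + 71*i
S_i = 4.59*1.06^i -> [4.59, 4.87, 5.16, 5.47, 5.79]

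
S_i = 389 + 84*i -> [389, 473, 557, 641, 725]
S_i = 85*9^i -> [85, 765, 6885, 61965, 557685]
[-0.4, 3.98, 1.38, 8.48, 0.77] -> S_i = Random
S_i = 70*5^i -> [70, 350, 1750, 8750, 43750]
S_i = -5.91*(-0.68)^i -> [-5.91, 4.02, -2.73, 1.86, -1.26]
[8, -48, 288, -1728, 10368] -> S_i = 8*-6^i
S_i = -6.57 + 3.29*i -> [-6.57, -3.28, 0.01, 3.3, 6.59]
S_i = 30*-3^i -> [30, -90, 270, -810, 2430]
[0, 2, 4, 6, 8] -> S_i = 0 + 2*i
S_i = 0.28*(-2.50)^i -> [0.28, -0.7, 1.75, -4.38, 10.94]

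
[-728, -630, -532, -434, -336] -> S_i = -728 + 98*i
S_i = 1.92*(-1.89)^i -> [1.92, -3.63, 6.86, -12.96, 24.5]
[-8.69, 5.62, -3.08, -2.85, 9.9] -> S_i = Random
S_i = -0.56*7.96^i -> [-0.56, -4.46, -35.48, -282.44, -2248.23]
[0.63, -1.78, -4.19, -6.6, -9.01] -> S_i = 0.63 + -2.41*i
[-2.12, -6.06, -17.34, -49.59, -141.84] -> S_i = -2.12*2.86^i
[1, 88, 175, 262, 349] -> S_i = 1 + 87*i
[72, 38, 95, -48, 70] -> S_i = Random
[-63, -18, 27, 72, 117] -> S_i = -63 + 45*i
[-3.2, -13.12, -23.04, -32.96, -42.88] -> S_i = -3.20 + -9.92*i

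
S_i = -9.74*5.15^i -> [-9.74, -50.16, -258.33, -1330.4, -6851.53]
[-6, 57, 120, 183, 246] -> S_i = -6 + 63*i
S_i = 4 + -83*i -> [4, -79, -162, -245, -328]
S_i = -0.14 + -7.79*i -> [-0.14, -7.93, -15.72, -23.51, -31.3]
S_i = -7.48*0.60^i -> [-7.48, -4.49, -2.69, -1.62, -0.97]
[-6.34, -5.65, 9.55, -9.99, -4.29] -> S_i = Random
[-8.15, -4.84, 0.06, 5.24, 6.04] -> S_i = Random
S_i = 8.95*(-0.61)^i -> [8.95, -5.46, 3.33, -2.03, 1.24]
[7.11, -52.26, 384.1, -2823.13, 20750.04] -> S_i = 7.11*(-7.35)^i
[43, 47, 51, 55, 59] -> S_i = 43 + 4*i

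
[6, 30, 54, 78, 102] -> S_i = 6 + 24*i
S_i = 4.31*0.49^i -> [4.31, 2.11, 1.03, 0.51, 0.25]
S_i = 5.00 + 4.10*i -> [5.0, 9.1, 13.2, 17.3, 21.4]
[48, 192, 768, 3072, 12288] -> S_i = 48*4^i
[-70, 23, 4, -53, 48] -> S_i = Random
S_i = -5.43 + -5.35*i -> [-5.43, -10.78, -16.13, -21.48, -26.83]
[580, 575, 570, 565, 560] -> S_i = 580 + -5*i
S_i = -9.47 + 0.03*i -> [-9.47, -9.44, -9.41, -9.38, -9.35]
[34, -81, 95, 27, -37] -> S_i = Random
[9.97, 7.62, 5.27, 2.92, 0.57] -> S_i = 9.97 + -2.35*i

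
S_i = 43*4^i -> [43, 172, 688, 2752, 11008]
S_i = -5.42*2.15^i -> [-5.42, -11.65, -25.05, -53.87, -115.81]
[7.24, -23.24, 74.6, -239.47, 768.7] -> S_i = 7.24*(-3.21)^i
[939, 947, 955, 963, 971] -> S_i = 939 + 8*i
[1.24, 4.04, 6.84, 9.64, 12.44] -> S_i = 1.24 + 2.80*i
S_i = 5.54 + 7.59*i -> [5.54, 13.13, 20.72, 28.31, 35.9]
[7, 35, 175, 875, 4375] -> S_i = 7*5^i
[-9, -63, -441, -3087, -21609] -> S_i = -9*7^i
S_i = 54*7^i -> [54, 378, 2646, 18522, 129654]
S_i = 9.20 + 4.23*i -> [9.2, 13.43, 17.66, 21.89, 26.12]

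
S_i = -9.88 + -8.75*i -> [-9.88, -18.63, -27.38, -36.13, -44.88]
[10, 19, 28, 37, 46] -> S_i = 10 + 9*i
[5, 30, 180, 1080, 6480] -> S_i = 5*6^i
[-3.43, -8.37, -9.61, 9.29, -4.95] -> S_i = Random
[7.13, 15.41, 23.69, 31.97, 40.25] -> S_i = 7.13 + 8.28*i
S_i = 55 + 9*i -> [55, 64, 73, 82, 91]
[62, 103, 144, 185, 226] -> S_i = 62 + 41*i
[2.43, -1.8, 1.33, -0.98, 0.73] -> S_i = 2.43*(-0.74)^i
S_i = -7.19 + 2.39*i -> [-7.19, -4.8, -2.41, -0.02, 2.37]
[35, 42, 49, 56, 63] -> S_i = 35 + 7*i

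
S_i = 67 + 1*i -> [67, 68, 69, 70, 71]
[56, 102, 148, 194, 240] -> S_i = 56 + 46*i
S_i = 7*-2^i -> [7, -14, 28, -56, 112]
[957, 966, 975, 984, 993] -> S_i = 957 + 9*i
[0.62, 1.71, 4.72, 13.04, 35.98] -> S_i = 0.62*2.76^i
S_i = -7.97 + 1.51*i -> [-7.97, -6.46, -4.95, -3.44, -1.93]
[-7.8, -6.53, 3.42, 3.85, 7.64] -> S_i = Random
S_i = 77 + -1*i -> [77, 76, 75, 74, 73]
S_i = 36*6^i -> [36, 216, 1296, 7776, 46656]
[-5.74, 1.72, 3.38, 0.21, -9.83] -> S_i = Random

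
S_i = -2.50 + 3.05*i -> [-2.5, 0.55, 3.6, 6.65, 9.7]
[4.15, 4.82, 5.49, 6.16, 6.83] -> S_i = 4.15 + 0.67*i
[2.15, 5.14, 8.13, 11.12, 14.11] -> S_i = 2.15 + 2.99*i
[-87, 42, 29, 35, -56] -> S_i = Random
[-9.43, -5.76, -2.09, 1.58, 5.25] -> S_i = -9.43 + 3.67*i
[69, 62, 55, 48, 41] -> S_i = 69 + -7*i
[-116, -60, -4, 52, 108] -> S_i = -116 + 56*i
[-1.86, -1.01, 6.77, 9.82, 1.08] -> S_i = Random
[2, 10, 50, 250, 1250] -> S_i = 2*5^i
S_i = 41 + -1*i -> [41, 40, 39, 38, 37]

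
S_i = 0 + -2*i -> [0, -2, -4, -6, -8]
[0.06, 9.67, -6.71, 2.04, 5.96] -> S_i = Random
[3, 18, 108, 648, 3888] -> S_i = 3*6^i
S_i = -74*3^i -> [-74, -222, -666, -1998, -5994]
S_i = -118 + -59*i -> [-118, -177, -236, -295, -354]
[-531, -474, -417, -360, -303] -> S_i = -531 + 57*i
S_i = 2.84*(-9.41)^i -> [2.84, -26.72, 251.48, -2366.39, 22267.78]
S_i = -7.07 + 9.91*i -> [-7.07, 2.84, 12.75, 22.66, 32.57]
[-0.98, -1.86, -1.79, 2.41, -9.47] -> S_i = Random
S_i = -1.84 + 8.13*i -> [-1.84, 6.29, 14.42, 22.55, 30.68]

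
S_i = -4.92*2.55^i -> [-4.92, -12.55, -31.99, -81.58, -208.03]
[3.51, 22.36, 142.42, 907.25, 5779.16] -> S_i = 3.51*6.37^i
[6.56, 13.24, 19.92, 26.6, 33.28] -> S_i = 6.56 + 6.68*i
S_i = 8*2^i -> [8, 16, 32, 64, 128]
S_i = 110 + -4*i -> [110, 106, 102, 98, 94]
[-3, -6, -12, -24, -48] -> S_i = -3*2^i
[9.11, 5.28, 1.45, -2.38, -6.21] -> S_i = 9.11 + -3.83*i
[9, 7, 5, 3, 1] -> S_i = 9 + -2*i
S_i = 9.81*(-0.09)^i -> [9.81, -0.88, 0.08, -0.01, 0.0]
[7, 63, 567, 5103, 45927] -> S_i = 7*9^i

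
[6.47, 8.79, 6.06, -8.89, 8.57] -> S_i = Random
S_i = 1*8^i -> [1, 8, 64, 512, 4096]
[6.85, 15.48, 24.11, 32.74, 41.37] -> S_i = 6.85 + 8.63*i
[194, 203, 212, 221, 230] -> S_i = 194 + 9*i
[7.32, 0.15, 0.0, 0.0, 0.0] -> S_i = 7.32*0.02^i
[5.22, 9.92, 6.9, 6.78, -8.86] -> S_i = Random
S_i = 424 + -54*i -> [424, 370, 316, 262, 208]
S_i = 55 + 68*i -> [55, 123, 191, 259, 327]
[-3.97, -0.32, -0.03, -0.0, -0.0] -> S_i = -3.97*0.08^i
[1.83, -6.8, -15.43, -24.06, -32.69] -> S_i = 1.83 + -8.63*i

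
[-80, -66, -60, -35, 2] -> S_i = Random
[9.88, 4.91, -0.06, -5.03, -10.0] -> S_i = 9.88 + -4.97*i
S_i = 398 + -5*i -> [398, 393, 388, 383, 378]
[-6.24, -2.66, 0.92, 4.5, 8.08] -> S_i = -6.24 + 3.58*i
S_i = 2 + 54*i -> [2, 56, 110, 164, 218]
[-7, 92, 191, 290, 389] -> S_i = -7 + 99*i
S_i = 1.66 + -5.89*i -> [1.66, -4.23, -10.12, -16.01, -21.9]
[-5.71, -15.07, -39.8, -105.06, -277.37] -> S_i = -5.71*2.64^i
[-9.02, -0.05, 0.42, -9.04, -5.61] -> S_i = Random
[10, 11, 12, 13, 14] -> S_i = 10 + 1*i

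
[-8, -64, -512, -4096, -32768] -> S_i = -8*8^i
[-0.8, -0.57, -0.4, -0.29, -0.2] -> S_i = -0.80*0.71^i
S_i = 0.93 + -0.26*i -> [0.93, 0.67, 0.41, 0.15, -0.11]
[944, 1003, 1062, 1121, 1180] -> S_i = 944 + 59*i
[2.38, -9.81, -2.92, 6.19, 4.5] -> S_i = Random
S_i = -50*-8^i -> [-50, 400, -3200, 25600, -204800]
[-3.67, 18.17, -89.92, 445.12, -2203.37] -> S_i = -3.67*(-4.95)^i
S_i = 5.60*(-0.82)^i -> [5.6, -4.59, 3.77, -3.09, 2.53]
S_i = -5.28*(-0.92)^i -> [-5.28, 4.86, -4.47, 4.11, -3.78]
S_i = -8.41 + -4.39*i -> [-8.41, -12.8, -17.19, -21.58, -25.97]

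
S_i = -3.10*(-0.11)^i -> [-3.1, 0.34, -0.04, 0.0, -0.0]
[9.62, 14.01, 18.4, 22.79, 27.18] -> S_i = 9.62 + 4.39*i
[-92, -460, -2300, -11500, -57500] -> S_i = -92*5^i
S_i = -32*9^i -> [-32, -288, -2592, -23328, -209952]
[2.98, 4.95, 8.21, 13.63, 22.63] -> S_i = 2.98*1.66^i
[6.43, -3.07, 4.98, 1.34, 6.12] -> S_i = Random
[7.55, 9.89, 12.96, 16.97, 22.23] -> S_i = 7.55*1.31^i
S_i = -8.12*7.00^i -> [-8.12, -56.84, -397.88, -2785.16, -19496.12]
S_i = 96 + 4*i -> [96, 100, 104, 108, 112]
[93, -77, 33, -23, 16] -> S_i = Random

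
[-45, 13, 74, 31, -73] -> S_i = Random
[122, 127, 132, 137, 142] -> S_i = 122 + 5*i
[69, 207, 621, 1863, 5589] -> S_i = 69*3^i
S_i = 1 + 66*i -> [1, 67, 133, 199, 265]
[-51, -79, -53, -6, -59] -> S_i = Random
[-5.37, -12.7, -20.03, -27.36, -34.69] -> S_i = -5.37 + -7.33*i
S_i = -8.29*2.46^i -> [-8.29, -20.39, -50.17, -123.41, -303.6]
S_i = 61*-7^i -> [61, -427, 2989, -20923, 146461]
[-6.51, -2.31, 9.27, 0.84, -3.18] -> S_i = Random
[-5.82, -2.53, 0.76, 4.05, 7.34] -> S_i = -5.82 + 3.29*i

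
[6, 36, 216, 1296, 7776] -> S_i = 6*6^i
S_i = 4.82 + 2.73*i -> [4.82, 7.55, 10.28, 13.01, 15.74]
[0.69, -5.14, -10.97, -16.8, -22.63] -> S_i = 0.69 + -5.83*i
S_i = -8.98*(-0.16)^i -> [-8.98, 1.44, -0.23, 0.04, -0.01]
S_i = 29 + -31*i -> [29, -2, -33, -64, -95]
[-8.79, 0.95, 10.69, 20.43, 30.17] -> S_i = -8.79 + 9.74*i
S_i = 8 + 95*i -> [8, 103, 198, 293, 388]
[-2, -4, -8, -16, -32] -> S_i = -2*2^i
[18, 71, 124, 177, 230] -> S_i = 18 + 53*i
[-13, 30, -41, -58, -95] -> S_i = Random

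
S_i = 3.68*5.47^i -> [3.68, 20.13, 110.11, 602.3, 3294.56]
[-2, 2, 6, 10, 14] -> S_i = -2 + 4*i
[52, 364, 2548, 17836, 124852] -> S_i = 52*7^i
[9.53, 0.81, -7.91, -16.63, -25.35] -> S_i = 9.53 + -8.72*i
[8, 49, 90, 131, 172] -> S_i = 8 + 41*i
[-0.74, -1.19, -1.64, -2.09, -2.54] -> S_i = -0.74 + -0.45*i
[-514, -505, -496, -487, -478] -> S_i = -514 + 9*i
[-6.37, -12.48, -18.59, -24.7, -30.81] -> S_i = -6.37 + -6.11*i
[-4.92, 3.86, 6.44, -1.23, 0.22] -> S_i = Random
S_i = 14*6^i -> [14, 84, 504, 3024, 18144]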